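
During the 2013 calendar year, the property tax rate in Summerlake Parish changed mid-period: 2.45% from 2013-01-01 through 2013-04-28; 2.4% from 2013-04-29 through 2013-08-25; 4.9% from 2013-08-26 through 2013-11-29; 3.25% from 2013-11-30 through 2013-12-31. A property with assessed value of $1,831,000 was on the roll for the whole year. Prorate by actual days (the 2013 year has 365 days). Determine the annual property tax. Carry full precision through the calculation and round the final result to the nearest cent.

2013-01-01 to 2013-04-28: 118 days at 2.45% → $1,831,000 × 2.45% × 118/365 = $14,502.5233
2013-04-29 to 2013-08-25: 119 days at 2.4% → $1,831,000 × 2.4% × 119/365 = $14,326.9479
2013-08-26 to 2013-11-29: 96 days at 4.9% → $1,831,000 × 4.9% × 96/365 = $23,597.3260
2013-11-30 to 2013-12-31: 32 days at 3.25% → $1,831,000 × 3.25% × 32/365 = $5,217.0959
Total = $57,643.8932

$57,643.89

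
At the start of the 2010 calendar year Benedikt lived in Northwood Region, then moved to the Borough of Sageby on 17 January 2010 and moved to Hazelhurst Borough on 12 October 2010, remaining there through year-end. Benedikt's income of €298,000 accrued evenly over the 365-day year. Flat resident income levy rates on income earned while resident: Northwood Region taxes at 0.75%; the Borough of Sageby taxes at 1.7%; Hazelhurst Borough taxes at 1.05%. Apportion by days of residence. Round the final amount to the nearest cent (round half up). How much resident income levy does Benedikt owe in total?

Northwood Region, 1 January – 16 January 2010: 16 days → €298,000 × 0.75% × 16/365 = €97.9726
The Borough of Sageby, 17 January – 11 October 2010: 268 days → €298,000 × 1.7% × 268/365 = €3,719.6932
Hazelhurst Borough, 12 October – 31 December 2010: 81 days → €298,000 × 1.05% × 81/365 = €694.3808
Total = €4,512.0466

€4,512.05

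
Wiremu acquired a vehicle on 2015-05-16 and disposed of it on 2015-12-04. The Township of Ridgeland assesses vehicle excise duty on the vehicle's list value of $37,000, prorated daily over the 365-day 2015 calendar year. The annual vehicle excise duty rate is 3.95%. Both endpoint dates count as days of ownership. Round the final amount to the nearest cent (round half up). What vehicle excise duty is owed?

$812.83

Days held (2015-05-16 to 2015-12-04): 203 out of 365
Tax = $37,000 × 3.95% × 203/365 = $812.8342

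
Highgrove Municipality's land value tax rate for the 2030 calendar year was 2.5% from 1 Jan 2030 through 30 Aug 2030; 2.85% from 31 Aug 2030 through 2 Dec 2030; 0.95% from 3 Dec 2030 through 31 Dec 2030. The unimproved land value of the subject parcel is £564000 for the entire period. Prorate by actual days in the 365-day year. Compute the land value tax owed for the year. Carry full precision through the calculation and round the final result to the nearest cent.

1 Jan – 30 Aug 2030: 242 days at 2.5% → £564000 × 2.5% × 242/365 = £9348.4932
31 Aug – 2 Dec 2030: 94 days at 2.85% → £564000 × 2.85% × 94/365 = £4139.6055
3 Dec – 31 Dec 2030: 29 days at 0.95% → £564000 × 0.95% × 29/365 = £425.7041
Total = £13913.8027

£13913.80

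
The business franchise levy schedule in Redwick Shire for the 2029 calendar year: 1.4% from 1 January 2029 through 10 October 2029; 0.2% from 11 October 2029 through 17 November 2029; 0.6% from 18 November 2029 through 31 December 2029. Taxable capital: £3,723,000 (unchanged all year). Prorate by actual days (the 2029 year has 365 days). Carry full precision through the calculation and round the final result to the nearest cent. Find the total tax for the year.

1 January – 10 October 2029: 283 days at 1.4% → £3,723,000 × 1.4% × 283/365 = £40,412.4000
11 October – 17 November 2029: 38 days at 0.2% → £3,723,000 × 0.2% × 38/365 = £775.2000
18 November – 31 December 2029: 44 days at 0.6% → £3,723,000 × 0.6% × 44/365 = £2,692.8000
Total = £43,880.4000

£43,880.40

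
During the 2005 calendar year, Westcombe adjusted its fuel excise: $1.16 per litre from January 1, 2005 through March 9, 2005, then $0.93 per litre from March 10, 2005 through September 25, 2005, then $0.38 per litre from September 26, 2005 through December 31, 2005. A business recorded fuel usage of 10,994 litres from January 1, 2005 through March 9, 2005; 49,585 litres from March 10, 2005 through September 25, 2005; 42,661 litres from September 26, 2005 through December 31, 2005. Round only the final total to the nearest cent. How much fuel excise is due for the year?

January 1 – March 9, 2005: 10,994 litres at $1.16/litre → $12,753.04
March 10 – September 25, 2005: 49,585 litres at $0.93/litre → $46,114.05
September 26 – December 31, 2005: 42,661 litres at $0.38/litre → $16,211.18

$75,078.27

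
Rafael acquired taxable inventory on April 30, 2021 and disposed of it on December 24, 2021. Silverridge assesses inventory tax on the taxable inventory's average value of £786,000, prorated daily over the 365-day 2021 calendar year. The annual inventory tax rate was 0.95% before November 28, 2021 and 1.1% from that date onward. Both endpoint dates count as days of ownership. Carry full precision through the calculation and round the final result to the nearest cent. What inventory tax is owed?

£4,976.56

April 30 – November 27, 2021: 212 days at 0.95% → £786,000 × 0.95% × 212/365 = £4,336.9973
November 28 – December 24, 2021: 27 days at 1.1% → £786,000 × 1.1% × 27/365 = £639.5671
Total = £4,976.5644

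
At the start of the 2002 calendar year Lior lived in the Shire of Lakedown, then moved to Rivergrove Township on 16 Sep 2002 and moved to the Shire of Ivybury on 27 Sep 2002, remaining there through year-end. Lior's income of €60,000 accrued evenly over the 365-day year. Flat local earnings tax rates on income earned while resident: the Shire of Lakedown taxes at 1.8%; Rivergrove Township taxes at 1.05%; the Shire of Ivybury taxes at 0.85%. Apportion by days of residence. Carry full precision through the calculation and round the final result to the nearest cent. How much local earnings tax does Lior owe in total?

€916.52

The Shire of Lakedown, 1 Jan – 15 Sep 2002: 258 days → €60,000 × 1.8% × 258/365 = €763.3973
Rivergrove Township, 16 Sep – 26 Sep 2002: 11 days → €60,000 × 1.05% × 11/365 = €18.9863
The Shire of Ivybury, 27 Sep – 31 Dec 2002: 96 days → €60,000 × 0.85% × 96/365 = €134.1370
Total = €916.5205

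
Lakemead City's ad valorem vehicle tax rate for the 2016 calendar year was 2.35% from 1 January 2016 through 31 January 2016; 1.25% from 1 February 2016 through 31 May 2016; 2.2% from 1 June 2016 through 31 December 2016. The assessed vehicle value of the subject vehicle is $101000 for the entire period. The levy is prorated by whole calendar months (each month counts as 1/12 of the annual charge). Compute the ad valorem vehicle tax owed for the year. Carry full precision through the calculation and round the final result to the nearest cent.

$1914.79

1 January – 31 January 2016: 1 month at 2.35% → $101000 × 2.35% × 1/12 = $197.7917
1 February – 31 May 2016: 4 months at 1.25% → $101000 × 1.25% × 4/12 = $420.8333
1 June – 31 December 2016: 7 months at 2.2% → $101000 × 2.2% × 7/12 = $1296.1667
Total = $1914.7917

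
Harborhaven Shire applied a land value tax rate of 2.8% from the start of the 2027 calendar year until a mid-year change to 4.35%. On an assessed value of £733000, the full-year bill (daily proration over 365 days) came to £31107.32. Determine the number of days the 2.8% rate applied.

25 days

Let d = days at the first rate; then 365 − d days at the second rate.
£733000 × [2.8%·d + 4.35%·(365−d)] / 365 = £31107.32
Solving gives d = 25, so the new rate took effect on 26 Jan 2027.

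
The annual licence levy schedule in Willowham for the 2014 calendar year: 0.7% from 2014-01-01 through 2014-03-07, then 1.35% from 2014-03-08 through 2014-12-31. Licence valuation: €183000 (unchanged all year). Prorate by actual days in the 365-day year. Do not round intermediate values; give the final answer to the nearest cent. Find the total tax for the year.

2014-01-01 to 2014-03-07: 66 days at 0.7% → €183000 × 0.7% × 66/365 = €231.6329
2014-03-08 to 2014-12-31: 299 days at 1.35% → €183000 × 1.35% × 299/365 = €2023.7795
Total = €2255.4123

€2255.41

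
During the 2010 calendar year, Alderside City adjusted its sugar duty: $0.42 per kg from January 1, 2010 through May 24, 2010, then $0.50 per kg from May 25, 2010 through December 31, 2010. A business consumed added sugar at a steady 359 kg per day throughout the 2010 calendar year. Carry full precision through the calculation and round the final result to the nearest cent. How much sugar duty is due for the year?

$61381.82

January 1 – May 24, 2010: 144 days × 359 kg/day = 51,696 kg at $0.42/kg → $21712.32
May 25 – December 31, 2010: 221 days × 359 kg/day = 79,339 kg at $0.50/kg → $39669.50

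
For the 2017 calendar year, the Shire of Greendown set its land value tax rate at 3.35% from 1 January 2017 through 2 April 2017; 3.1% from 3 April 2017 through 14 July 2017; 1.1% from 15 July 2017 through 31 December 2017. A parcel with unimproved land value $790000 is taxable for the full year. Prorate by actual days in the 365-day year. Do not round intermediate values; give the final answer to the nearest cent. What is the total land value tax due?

1 January – 2 April 2017: 92 days at 3.35% → $790000 × 3.35% × 92/365 = $6670.6301
3 April – 14 July 2017: 103 days at 3.1% → $790000 × 3.1% × 103/365 = $6910.8767
15 July – 31 December 2017: 170 days at 1.1% → $790000 × 1.1% × 170/365 = $4047.3973
Total = $17628.9041

$17628.90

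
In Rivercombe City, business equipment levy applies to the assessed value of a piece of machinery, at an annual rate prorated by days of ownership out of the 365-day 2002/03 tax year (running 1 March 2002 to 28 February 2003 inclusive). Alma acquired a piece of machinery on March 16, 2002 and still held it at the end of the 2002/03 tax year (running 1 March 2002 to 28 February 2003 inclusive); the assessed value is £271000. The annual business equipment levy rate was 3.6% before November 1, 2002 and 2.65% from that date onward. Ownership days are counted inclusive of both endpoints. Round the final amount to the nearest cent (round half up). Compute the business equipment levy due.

£8508.66

March 16 – October 31, 2002: 230 days at 3.6% → £271000 × 3.6% × 230/365 = £6147.6164
November 1, 2002 – February 28, 2003: 120 days at 2.65% → £271000 × 2.65% × 120/365 = £2361.0411
Total = £8508.6575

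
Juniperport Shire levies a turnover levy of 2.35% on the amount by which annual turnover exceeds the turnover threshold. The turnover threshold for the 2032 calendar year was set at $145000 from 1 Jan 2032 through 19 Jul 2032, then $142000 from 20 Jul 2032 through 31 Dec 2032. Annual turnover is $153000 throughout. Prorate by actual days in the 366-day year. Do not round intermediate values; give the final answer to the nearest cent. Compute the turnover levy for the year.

$219.78

1 Jan – 19 Jul 2032: 201 days, exemption $145000 → ($153000 − $145000) × 2.35% × 201/366 = $103.2459
20 Jul – 31 Dec 2032: 165 days, exemption $142000 → ($153000 − $142000) × 2.35% × 165/366 = $116.5369
Total = $219.7828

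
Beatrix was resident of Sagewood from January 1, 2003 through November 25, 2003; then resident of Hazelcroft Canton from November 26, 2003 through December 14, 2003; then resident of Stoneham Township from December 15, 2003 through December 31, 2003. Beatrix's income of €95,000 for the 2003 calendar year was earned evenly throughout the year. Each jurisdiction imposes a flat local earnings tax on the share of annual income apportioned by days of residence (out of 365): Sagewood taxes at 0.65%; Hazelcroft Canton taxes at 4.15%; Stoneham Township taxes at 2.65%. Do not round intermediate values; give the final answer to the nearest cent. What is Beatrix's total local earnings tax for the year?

€879.08

Sagewood, January 1 – November 25, 2003: 329 days → €95,000 × 0.65% × 329/365 = €556.5959
Hazelcroft Canton, November 26 – December 14, 2003: 19 days → €95,000 × 4.15% × 19/365 = €205.2260
Stoneham Township, December 15 – December 31, 2003: 17 days → €95,000 × 2.65% × 17/365 = €117.2534
Total = €879.0753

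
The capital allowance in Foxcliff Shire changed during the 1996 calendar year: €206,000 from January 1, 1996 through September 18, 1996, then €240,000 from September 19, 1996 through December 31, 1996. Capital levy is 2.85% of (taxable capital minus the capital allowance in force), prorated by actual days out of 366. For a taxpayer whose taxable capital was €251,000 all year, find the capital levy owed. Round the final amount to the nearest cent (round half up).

€1,007.16

January 1 – September 18, 1996: 262 days, exemption €206,000 → (€251,000 − €206,000) × 2.85% × 262/366 = €918.0738
September 19 – December 31, 1996: 104 days, exemption €240,000 → (€251,000 − €240,000) × 2.85% × 104/366 = €89.0820
Total = €1,007.1557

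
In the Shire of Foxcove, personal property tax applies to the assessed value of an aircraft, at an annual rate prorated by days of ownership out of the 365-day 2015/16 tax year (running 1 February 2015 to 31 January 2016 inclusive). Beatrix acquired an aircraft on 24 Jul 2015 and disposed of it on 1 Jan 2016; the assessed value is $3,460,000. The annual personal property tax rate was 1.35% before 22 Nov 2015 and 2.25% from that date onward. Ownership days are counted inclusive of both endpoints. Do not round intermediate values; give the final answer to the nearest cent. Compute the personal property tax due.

24 Jul – 21 Nov 2015: 121 days at 1.35% → $3,460,000 × 1.35% × 121/365 = $15,484.6849
22 Nov 2015 – 1 Jan 2016: 41 days at 2.25% → $3,460,000 × 2.25% × 41/365 = $8,744.7945
Total = $24,229.4795

$24,229.48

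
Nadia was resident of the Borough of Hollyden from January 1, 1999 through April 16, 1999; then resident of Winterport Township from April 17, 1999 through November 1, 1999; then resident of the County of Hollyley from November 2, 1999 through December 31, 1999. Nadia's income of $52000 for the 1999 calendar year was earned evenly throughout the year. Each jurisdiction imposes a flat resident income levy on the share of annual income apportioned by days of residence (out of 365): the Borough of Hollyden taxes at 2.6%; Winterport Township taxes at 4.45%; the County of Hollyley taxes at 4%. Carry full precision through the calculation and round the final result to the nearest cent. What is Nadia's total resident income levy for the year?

The Borough of Hollyden, January 1 – April 16, 1999: 106 days → $52000 × 2.6% × 106/365 = $392.6356
Winterport Township, April 17 – November 1, 1999: 199 days → $52000 × 4.45% × 199/365 = $1261.6055
The County of Hollyley, November 2 – December 31, 1999: 60 days → $52000 × 4% × 60/365 = $341.9178
Total = $1996.1589

$1996.16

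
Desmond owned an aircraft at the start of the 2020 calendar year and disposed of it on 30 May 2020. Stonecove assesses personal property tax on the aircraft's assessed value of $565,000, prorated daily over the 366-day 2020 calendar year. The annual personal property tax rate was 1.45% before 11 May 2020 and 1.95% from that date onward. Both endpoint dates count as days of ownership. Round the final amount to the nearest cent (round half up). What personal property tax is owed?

1 January – 10 May 2020: 131 days at 1.45% → $565,000 × 1.45% × 131/366 = $2,932.2883
11 May – 30 May 2020: 20 days at 1.95% → $565,000 × 1.95% × 20/366 = $602.0492
Total = $3,534.3374

$3,534.34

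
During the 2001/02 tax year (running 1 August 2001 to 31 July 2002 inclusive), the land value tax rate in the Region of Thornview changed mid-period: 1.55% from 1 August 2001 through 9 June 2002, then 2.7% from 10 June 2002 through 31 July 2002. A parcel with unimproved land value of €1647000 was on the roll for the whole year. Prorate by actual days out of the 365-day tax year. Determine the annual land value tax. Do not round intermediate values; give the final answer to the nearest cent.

1 August 2001 – 9 June 2002: 313 days at 1.55% → €1647000 × 1.55% × 313/365 = €21891.5630
10 June – 31 July 2002: 52 days at 2.7% → €1647000 × 2.7% × 52/365 = €6335.3096
Total = €28226.8726

€28226.87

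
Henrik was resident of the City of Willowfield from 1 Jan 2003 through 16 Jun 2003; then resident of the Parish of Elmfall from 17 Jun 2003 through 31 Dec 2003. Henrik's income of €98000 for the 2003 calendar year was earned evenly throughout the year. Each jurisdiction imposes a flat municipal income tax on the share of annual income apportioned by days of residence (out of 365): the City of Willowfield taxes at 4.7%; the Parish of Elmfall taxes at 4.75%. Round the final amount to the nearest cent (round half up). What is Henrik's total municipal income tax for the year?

€4632.58

The City of Willowfield, 1 Jan – 16 Jun 2003: 167 days → €98000 × 4.7% × 167/365 = €2107.4027
The Parish of Elmfall, 17 Jun – 31 Dec 2003: 198 days → €98000 × 4.75% × 198/365 = €2525.1781
Total = €4632.5808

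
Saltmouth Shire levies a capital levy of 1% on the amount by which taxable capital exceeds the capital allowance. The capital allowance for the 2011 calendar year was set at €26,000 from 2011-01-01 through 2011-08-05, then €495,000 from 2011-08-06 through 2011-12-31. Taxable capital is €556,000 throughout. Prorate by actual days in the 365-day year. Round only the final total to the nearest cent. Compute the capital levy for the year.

2011-01-01 to 2011-08-05: 217 days, exemption €26,000 → (€556,000 − €26,000) × 1% × 217/365 = €3,150.9589
2011-08-06 to 2011-12-31: 148 days, exemption €495,000 → (€556,000 − €495,000) × 1% × 148/365 = €247.3425
Total = €3,398.3014

€3,398.30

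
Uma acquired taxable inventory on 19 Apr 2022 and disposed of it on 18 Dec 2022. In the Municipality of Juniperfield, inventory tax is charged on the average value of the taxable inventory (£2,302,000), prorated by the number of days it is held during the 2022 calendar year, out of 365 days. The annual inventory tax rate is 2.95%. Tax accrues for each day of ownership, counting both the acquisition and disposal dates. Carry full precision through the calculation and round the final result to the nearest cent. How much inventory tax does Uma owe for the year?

Days held (19 Apr – 18 Dec 2022): 244 out of 365
Tax = £2,302,000 × 2.95% × 244/365 = £45,396.7014

£45,396.70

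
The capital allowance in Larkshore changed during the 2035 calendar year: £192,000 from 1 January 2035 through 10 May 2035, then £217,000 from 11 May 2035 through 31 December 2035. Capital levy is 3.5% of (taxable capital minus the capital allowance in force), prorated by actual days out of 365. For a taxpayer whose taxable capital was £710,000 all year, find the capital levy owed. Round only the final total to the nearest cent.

£17,566.64

1 January – 10 May 2035: 130 days, exemption £192,000 → (£710,000 − £192,000) × 3.5% × 130/365 = £6,457.2603
11 May – 31 December 2035: 235 days, exemption £217,000 → (£710,000 − £217,000) × 3.5% × 235/365 = £11,109.3836
Total = £17,566.6438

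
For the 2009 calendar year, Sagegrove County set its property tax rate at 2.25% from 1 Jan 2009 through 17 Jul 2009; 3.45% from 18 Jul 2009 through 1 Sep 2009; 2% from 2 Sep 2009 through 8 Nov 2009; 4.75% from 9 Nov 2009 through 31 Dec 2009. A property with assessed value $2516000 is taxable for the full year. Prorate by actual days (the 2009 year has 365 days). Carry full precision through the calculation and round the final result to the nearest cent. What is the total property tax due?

$68376.61

1 Jan – 17 Jul 2009: 198 days at 2.25% → $2516000 × 2.25% × 198/365 = $30708.9863
18 Jul – 1 Sep 2009: 46 days at 3.45% → $2516000 × 3.45% × 46/365 = $10939.4301
2 Sep – 8 Nov 2009: 68 days at 2% → $2516000 × 2% × 68/365 = $9374.6849
9 Nov – 31 Dec 2009: 53 days at 4.75% → $2516000 × 4.75% × 53/365 = $17353.5068
Total = $68376.6082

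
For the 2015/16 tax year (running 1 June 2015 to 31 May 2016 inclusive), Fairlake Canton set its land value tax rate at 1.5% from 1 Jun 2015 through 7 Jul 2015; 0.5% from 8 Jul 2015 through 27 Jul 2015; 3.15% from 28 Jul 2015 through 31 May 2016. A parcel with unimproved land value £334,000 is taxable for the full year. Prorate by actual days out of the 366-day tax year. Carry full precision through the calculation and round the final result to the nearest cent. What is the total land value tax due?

1 Jun – 7 Jul 2015: 37 days at 1.5% → £334,000 × 1.5% × 37/366 = £506.4754
8 Jul – 27 Jul 2015: 20 days at 0.5% → £334,000 × 0.5% × 20/366 = £91.2568
28 Jul 2015 – 31 May 2016: 309 days at 3.15% → £334,000 × 3.15% × 309/366 = £8,882.4836
Total = £9,480.2158

£9,480.22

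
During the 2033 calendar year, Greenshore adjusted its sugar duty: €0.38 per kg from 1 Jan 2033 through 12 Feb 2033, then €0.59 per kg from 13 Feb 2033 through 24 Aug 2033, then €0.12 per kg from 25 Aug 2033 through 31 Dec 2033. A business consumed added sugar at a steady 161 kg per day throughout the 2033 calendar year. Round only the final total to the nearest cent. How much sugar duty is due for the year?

€23,456.09

1 Jan – 12 Feb 2033: 43 days × 161 kg/day = 6,923 kg at €0.38/kg → €2,630.74
13 Feb – 24 Aug 2033: 193 days × 161 kg/day = 31,073 kg at €0.59/kg → €18,333.07
25 Aug – 31 Dec 2033: 129 days × 161 kg/day = 20,769 kg at €0.12/kg → €2,492.28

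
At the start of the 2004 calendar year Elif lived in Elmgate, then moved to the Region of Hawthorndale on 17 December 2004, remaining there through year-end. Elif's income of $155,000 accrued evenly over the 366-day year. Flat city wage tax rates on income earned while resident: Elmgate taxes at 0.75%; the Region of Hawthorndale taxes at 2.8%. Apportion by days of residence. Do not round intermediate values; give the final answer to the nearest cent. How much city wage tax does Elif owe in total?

Elmgate, 1 January – 16 December 2004: 351 days → $155,000 × 0.75% × 351/366 = $1,114.8566
The Region of Hawthorndale, 17 December – 31 December 2004: 15 days → $155,000 × 2.8% × 15/366 = $177.8689
Total = $1,292.7254

$1,292.73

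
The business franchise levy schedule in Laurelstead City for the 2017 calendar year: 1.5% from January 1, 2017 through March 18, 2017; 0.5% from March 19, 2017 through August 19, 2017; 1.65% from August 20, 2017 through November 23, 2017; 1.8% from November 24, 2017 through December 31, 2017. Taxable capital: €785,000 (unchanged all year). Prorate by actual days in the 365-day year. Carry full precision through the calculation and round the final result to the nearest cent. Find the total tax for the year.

January 1 – March 18, 2017: 77 days at 1.5% → €785,000 × 1.5% × 77/365 = €2,484.0411
March 19 – August 19, 2017: 154 days at 0.5% → €785,000 × 0.5% × 154/365 = €1,656.0274
August 20 – November 23, 2017: 96 days at 1.65% → €785,000 × 1.65% × 96/365 = €3,406.6849
November 24 – December 31, 2017: 38 days at 1.8% → €785,000 × 1.8% × 38/365 = €1,471.0685
Total = €9,017.8219

€9,017.82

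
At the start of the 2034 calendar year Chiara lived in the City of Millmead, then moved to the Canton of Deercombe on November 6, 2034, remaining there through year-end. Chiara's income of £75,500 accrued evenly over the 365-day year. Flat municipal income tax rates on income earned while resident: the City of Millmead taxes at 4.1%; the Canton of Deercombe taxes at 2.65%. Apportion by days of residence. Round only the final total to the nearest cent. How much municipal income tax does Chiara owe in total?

The City of Millmead, January 1 – November 5, 2034: 309 days → £75,500 × 4.1% × 309/365 = £2,620.5740
The Canton of Deercombe, November 6 – December 31, 2034: 56 days → £75,500 × 2.65% × 56/365 = £306.9644
Total = £2,927.5384

£2,927.54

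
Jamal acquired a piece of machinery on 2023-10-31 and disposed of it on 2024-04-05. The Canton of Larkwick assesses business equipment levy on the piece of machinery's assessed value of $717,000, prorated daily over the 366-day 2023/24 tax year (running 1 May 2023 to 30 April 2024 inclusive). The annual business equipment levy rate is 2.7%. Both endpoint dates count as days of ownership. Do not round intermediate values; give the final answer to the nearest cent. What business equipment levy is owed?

Days held (2023-10-31 to 2024-04-05): 158 out of 366
Tax = $717,000 × 2.7% × 158/366 = $8,357.1639

$8,357.16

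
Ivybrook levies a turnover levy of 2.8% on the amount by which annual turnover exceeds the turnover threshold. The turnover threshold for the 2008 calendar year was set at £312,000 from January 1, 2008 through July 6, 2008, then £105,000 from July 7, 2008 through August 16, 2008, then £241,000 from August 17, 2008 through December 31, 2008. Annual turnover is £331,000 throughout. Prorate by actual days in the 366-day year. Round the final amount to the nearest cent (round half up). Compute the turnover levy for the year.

January 1 – July 6, 2008: 188 days, exemption £312,000 → (£331,000 − £312,000) × 2.8% × 188/366 = £273.2678
July 7 – August 16, 2008: 41 days, exemption £105,000 → (£331,000 − £105,000) × 2.8% × 41/366 = £708.8743
August 17 – December 31, 2008: 137 days, exemption £241,000 → (£331,000 − £241,000) × 2.8% × 137/366 = £943.2787
Total = £1,925.4208

£1,925.42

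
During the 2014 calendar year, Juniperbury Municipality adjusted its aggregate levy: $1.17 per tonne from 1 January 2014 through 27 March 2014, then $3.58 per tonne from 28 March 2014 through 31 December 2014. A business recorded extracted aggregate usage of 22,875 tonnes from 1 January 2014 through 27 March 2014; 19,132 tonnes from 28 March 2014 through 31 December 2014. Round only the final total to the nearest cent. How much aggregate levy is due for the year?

1 January – 27 March 2014: 22,875 tonnes at $1.17/tonne → $26763.75
28 March – 31 December 2014: 19,132 tonnes at $3.58/tonne → $68492.56

$95256.31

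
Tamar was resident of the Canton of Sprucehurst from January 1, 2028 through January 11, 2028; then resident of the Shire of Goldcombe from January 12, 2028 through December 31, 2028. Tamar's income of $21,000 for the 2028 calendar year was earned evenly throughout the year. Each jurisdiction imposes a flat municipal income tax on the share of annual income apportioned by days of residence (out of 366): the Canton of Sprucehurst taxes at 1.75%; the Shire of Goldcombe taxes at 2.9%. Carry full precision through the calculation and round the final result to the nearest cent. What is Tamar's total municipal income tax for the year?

$601.74

The Canton of Sprucehurst, January 1 – January 11, 2028: 11 days → $21,000 × 1.75% × 11/366 = $11.0451
The Shire of Goldcombe, January 12 – December 31, 2028: 355 days → $21,000 × 2.9% × 355/366 = $590.6967
Total = $601.7418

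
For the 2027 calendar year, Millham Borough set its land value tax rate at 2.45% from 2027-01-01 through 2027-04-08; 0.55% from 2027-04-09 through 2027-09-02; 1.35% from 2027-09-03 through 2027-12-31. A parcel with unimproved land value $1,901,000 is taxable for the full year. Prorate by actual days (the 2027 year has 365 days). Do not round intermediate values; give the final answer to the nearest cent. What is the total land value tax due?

$25,153.09

2027-01-01 to 2027-04-08: 98 days at 2.45% → $1,901,000 × 2.45% × 98/365 = $12,504.9342
2027-04-09 to 2027-09-02: 147 days at 0.55% → $1,901,000 × 0.55% × 147/365 = $4,210.8452
2027-09-03 to 2027-12-31: 120 days at 1.35% → $1,901,000 × 1.35% × 120/365 = $8,437.3151
Total = $25,153.0945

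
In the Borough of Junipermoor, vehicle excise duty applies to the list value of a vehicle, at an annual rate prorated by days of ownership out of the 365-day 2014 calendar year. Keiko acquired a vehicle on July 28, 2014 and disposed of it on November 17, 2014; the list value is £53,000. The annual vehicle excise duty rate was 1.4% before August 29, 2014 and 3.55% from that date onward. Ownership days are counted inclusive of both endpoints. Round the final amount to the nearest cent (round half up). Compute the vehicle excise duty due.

£482.59

July 28 – August 28, 2014: 32 days at 1.4% → £53,000 × 1.4% × 32/365 = £65.0521
August 29 – November 17, 2014: 81 days at 3.55% → £53,000 × 3.55% × 81/365 = £417.5384
Total = £482.5904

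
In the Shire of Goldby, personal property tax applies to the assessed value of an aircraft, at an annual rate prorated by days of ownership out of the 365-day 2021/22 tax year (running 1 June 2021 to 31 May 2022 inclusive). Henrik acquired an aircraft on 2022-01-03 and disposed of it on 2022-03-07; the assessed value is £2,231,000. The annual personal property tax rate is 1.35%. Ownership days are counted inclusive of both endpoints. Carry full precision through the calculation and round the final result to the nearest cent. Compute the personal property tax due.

£5,281.05

Days held (2022-01-03 to 2022-03-07): 64 out of 365
Tax = £2,231,000 × 1.35% × 64/365 = £5,281.0521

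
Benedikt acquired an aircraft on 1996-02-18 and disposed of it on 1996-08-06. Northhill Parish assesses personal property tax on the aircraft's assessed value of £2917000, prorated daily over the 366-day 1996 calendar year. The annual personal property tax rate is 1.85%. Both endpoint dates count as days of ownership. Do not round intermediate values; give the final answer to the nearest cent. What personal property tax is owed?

£25212.92

Days held (1996-02-18 to 1996-08-06): 171 out of 366
Tax = £2917000 × 1.85% × 171/366 = £25212.9221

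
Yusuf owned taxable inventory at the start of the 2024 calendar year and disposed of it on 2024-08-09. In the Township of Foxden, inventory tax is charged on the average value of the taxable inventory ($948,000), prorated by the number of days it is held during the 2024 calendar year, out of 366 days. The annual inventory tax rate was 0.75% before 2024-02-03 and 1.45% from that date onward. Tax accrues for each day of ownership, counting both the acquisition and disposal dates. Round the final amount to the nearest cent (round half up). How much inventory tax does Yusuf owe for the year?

$7,739.41

2024-01-01 to 2024-02-02: 33 days at 0.75% → $948,000 × 0.75% × 33/366 = $641.0656
2024-02-03 to 2024-08-09: 189 days at 1.45% → $948,000 × 1.45% × 189/366 = $7,098.3443
Total = $7,739.4098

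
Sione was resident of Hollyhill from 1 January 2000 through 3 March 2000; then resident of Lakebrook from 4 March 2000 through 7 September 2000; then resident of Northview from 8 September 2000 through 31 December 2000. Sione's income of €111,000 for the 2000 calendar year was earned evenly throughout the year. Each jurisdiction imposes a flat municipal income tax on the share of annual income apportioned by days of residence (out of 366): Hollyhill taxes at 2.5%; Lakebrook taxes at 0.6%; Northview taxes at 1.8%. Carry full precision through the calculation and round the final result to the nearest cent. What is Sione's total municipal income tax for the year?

Hollyhill, 1 January – 3 March 2000: 63 days → €111,000 × 2.5% × 63/366 = €477.6639
Lakebrook, 4 March – 7 September 2000: 188 days → €111,000 × 0.6% × 188/366 = €342.0984
Northview, 8 September – 31 December 2000: 115 days → €111,000 × 1.8% × 115/366 = €627.7869
Total = €1,447.5492

€1,447.55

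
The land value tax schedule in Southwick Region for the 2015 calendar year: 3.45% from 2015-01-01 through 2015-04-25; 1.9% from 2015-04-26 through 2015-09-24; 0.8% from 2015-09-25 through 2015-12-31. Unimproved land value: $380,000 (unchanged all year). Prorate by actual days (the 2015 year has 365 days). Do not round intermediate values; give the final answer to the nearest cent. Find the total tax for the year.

$7,953.45

2015-01-01 to 2015-04-25: 115 days at 3.45% → $380,000 × 3.45% × 115/365 = $4,130.5479
2015-04-26 to 2015-09-24: 152 days at 1.9% → $380,000 × 1.9% × 152/365 = $3,006.6849
2015-09-25 to 2015-12-31: 98 days at 0.8% → $380,000 × 0.8% × 98/365 = $816.2192
Total = $7,953.4521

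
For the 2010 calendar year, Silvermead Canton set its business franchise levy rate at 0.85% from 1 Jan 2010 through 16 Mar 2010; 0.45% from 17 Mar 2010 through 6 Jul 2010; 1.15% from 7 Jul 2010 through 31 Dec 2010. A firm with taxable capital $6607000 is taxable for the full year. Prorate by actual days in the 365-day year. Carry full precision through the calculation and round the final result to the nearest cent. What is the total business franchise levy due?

1 Jan – 16 Mar 2010: 75 days at 0.85% → $6607000 × 0.85% × 75/365 = $11539.6233
17 Mar – 6 Jul 2010: 112 days at 0.45% → $6607000 × 0.45% × 112/365 = $9123.0904
7 Jul – 31 Dec 2010: 178 days at 1.15% → $6607000 × 1.15% × 178/365 = $37053.5041
Total = $57716.2178

$57716.22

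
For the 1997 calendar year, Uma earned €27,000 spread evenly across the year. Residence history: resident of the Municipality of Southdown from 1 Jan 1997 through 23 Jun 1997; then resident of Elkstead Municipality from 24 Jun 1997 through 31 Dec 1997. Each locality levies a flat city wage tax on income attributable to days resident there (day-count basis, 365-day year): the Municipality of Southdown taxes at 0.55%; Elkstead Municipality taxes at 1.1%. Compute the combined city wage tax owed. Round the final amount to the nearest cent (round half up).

€226.21

The Municipality of Southdown, 1 Jan – 23 Jun 1997: 174 days → €27,000 × 0.55% × 174/365 = €70.7918
Elkstead Municipality, 24 Jun – 31 Dec 1997: 191 days → €27,000 × 1.1% × 191/365 = €155.4164
Total = €226.2082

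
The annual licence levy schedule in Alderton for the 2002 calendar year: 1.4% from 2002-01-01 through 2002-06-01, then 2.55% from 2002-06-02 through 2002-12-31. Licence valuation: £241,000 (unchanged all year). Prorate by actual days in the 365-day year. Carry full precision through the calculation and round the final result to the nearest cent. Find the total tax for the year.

£4,991.34

2002-01-01 to 2002-06-01: 152 days at 1.4% → £241,000 × 1.4% × 152/365 = £1,405.0630
2002-06-02 to 2002-12-31: 213 days at 2.55% → £241,000 × 2.55% × 213/365 = £3,586.2781
Total = £4,991.3411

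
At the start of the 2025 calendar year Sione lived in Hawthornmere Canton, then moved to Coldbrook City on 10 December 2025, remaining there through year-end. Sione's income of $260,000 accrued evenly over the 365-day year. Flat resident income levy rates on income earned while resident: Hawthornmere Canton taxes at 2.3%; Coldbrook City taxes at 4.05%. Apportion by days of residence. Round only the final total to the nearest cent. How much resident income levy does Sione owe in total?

$6,254.25

Hawthornmere Canton, 1 January – 9 December 2025: 343 days → $260,000 × 2.3% × 343/365 = $5,619.5616
Coldbrook City, 10 December – 31 December 2025: 22 days → $260,000 × 4.05% × 22/365 = $634.6849
Total = $6,254.2466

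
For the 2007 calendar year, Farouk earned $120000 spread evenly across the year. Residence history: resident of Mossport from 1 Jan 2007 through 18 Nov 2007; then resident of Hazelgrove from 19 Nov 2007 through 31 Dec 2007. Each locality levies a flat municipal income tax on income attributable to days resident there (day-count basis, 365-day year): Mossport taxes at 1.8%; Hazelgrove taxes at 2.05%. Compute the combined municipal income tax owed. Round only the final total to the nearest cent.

Mossport, 1 Jan – 18 Nov 2007: 322 days → $120000 × 1.8% × 322/365 = $1905.5342
Hazelgrove, 19 Nov – 31 Dec 2007: 43 days → $120000 × 2.05% × 43/365 = $289.8082
Total = $2195.3425

$2195.34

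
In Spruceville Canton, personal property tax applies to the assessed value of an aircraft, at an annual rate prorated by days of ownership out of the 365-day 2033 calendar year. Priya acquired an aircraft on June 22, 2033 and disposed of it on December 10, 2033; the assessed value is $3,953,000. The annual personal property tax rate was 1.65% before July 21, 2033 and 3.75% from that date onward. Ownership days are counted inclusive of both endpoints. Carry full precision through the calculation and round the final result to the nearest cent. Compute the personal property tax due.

June 22 – July 20, 2033: 29 days at 1.65% → $3,953,000 × 1.65% × 29/365 = $5,182.2205
July 21 – December 10, 2033: 143 days at 3.75% → $3,953,000 × 3.75% × 143/365 = $58,076.6096
Total = $63,258.8301

$63,258.83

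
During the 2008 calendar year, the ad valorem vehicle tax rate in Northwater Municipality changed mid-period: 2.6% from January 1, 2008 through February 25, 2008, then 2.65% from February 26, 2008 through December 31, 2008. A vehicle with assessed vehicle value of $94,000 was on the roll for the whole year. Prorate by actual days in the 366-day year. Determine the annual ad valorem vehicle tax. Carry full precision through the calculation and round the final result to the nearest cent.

January 1 – February 25, 2008: 56 days at 2.6% → $94,000 × 2.6% × 56/366 = $373.9454
February 26 – December 31, 2008: 310 days at 2.65% → $94,000 × 2.65% × 310/366 = $2,109.8634
Total = $2,483.8087

$2,483.81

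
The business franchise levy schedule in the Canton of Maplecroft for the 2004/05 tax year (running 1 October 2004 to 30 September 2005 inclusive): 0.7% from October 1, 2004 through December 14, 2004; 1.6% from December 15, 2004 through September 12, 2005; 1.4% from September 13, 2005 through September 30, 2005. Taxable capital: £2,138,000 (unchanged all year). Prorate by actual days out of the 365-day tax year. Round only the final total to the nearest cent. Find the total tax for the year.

October 1 – December 14, 2004: 75 days at 0.7% → £2,138,000 × 0.7% × 75/365 = £3,075.2055
December 15, 2004 – September 12, 2005: 272 days at 1.6% → £2,138,000 × 1.6% × 272/365 = £25,491.9890
September 13 – September 30, 2005: 18 days at 1.4% → £2,138,000 × 1.4% × 18/365 = £1,476.0986
Total = £30,043.2932

£30,043.29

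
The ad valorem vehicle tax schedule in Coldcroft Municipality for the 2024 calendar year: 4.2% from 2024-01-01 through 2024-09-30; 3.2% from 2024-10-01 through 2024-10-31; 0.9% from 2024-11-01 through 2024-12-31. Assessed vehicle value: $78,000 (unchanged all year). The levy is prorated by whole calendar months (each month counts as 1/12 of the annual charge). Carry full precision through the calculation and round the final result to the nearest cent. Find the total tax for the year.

$2,782.00

2024-01-01 to 2024-09-30: 9 months at 4.2% → $78,000 × 4.2% × 9/12 = $2,457.0000
2024-10-01 to 2024-10-31: 1 month at 3.2% → $78,000 × 3.2% × 1/12 = $208.0000
2024-11-01 to 2024-12-31: 2 months at 0.9% → $78,000 × 0.9% × 2/12 = $117.0000
Total = $2,782.0000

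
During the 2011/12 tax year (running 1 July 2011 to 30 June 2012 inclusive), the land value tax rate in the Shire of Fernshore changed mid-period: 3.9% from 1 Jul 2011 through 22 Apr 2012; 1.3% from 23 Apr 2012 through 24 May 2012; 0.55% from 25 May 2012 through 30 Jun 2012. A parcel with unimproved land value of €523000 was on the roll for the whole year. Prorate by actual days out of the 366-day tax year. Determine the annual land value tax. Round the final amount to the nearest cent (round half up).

1 Jul 2011 – 22 Apr 2012: 297 days at 3.9% → €523000 × 3.9% × 297/366 = €16551.6639
23 Apr – 24 May 2012: 32 days at 1.3% → €523000 × 1.3% × 32/366 = €594.4481
25 May – 30 Jun 2012: 37 days at 0.55% → €523000 × 0.55% × 37/366 = €290.7937
Total = €17436.9057

€17436.91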